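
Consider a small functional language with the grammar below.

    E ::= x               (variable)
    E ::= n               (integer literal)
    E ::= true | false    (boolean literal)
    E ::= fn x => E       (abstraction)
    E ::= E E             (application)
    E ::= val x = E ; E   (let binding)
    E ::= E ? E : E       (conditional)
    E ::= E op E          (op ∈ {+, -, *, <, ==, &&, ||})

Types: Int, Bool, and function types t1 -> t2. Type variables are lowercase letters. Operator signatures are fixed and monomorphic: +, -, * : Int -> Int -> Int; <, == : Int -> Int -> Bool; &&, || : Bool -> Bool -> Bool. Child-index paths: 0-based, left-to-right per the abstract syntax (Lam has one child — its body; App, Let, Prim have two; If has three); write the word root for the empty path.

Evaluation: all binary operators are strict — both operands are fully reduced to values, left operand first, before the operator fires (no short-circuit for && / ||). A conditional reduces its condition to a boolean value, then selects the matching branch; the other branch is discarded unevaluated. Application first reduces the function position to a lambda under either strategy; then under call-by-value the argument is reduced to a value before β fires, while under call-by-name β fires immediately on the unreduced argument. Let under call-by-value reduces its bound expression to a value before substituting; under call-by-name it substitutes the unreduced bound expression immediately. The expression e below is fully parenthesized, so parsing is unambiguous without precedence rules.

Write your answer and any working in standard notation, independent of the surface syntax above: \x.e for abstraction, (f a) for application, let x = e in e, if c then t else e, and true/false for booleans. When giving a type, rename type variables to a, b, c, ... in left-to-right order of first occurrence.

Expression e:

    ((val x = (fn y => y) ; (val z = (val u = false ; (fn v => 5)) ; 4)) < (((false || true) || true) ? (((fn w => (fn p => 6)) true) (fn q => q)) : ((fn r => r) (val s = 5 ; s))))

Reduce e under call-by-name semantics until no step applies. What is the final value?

Answer: true

Derivation:
step 0: ((let x = (\y.y) in (let z = (let u = false in (\v.5)) in 4)) < (if ((false || true) || true) then (((\w.(\p.6)) true) (\q.q)) else ((\r.r) (let s = 5 in s))))
step 1: [let@0] ((let z = (let u = false in (\v.5)) in 4) < (if ((false || true) || true) then (((\w.(\p.6)) true) (\q.q)) else ((\r.r) (let s = 5 in s))))
step 2: [let@0] (4 < (if ((false || true) || true) then (((\w.(\p.6)) true) (\q.q)) else ((\r.r) (let s = 5 in s))))
step 3: [delta@1.0.0] (4 < (if (true || true) then (((\w.(\p.6)) true) (\q.q)) else ((\r.r) (let s = 5 in s))))
step 4: [delta@1.0] (4 < (if true then (((\w.(\p.6)) true) (\q.q)) else ((\r.r) (let s = 5 in s))))
step 5: [if@1] (4 < (((\w.(\p.6)) true) (\q.q)))
step 6: [beta@1.0] (4 < ((\p.6) (\q.q)))
step 7: [beta@1] (4 < 6)
step 8: [delta@root] true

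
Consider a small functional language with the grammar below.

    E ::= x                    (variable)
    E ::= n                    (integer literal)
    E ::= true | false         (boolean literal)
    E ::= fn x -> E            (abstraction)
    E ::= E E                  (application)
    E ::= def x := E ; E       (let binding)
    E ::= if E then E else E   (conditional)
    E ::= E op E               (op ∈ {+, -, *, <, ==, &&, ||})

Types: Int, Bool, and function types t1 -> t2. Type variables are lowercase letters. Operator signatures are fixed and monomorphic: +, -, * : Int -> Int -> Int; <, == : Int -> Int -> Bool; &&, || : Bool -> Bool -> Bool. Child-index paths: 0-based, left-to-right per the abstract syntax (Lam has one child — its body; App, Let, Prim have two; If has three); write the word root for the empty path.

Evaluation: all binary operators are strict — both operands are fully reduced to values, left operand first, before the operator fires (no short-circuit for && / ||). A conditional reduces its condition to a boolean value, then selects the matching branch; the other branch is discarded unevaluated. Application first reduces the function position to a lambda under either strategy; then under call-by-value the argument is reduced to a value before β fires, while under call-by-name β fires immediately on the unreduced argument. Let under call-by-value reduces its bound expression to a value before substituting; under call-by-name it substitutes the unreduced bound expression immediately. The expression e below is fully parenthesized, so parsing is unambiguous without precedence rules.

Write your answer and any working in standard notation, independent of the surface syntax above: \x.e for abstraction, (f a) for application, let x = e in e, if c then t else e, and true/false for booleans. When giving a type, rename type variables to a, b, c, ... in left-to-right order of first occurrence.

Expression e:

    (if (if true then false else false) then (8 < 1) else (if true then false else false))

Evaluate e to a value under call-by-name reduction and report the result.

Answer: false

Working:
step 0: (if (if true then false else false) then (8 < 1) else (if true then false else false))
step 1: [if@0] (if false then (8 < 1) else (if true then false else false))
step 2: [if@root] (if true then false else false)
step 3: [if@root] false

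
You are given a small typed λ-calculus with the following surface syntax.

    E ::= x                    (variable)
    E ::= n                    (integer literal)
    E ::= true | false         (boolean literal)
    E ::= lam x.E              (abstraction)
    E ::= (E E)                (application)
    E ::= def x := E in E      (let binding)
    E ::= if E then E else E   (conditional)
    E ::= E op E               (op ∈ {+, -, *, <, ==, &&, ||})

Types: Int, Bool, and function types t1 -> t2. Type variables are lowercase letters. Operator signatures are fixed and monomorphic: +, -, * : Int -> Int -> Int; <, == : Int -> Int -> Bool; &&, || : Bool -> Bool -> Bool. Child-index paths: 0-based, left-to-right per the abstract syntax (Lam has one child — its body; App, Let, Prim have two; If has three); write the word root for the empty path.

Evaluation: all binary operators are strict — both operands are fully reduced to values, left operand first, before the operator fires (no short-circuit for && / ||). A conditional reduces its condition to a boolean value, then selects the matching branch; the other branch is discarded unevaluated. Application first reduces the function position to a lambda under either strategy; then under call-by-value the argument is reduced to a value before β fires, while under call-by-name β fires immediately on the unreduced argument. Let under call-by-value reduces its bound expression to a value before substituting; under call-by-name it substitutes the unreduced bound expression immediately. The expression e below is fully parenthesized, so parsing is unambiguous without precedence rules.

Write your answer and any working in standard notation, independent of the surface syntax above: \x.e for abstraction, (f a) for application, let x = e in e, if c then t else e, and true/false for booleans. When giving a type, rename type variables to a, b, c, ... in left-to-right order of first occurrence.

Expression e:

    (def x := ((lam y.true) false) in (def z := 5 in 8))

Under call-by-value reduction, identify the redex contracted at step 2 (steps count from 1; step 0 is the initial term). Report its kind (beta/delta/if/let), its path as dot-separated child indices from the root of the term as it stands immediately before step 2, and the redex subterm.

Derivation:
step 0: (let x = ((\y.true) false) in (let z = 5 in 8))
step 1: [beta@0] (let x = true in (let z = 5 in 8))
step 2: [let@root] (let z = 5 in 8)

Answer: let at root : (let x = true in (let z = 5 in 8))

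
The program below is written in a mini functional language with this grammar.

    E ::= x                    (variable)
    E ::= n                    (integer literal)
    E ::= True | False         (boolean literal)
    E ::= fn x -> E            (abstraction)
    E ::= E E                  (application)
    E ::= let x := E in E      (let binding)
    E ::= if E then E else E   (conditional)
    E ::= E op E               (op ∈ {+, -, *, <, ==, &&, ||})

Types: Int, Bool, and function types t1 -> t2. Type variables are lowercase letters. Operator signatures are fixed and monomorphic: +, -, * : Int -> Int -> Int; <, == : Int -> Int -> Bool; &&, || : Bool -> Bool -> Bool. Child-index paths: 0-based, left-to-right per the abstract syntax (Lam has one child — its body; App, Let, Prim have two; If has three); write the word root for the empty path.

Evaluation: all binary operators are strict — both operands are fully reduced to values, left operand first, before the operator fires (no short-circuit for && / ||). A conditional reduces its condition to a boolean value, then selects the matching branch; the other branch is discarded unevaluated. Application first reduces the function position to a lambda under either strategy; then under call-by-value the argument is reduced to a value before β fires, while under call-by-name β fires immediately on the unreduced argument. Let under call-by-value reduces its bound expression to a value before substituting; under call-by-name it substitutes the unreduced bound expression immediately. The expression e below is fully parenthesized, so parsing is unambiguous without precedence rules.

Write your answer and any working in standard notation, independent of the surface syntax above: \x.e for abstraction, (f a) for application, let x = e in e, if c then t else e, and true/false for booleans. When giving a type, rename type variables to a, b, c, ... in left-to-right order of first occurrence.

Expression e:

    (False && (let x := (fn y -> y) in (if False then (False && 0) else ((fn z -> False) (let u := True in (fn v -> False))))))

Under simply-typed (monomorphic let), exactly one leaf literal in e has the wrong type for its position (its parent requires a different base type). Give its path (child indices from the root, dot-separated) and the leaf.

Derivation:
  unify Bool ~ Bool
y : a
\y._ : a -> a
let x : a -> a
  unify Bool ~ Bool
  unify Bool ~ Bool
  unify Int ~ Bool
  FAIL: mismatch Int ~ Bool

Answer: 1.1.1.1 : 0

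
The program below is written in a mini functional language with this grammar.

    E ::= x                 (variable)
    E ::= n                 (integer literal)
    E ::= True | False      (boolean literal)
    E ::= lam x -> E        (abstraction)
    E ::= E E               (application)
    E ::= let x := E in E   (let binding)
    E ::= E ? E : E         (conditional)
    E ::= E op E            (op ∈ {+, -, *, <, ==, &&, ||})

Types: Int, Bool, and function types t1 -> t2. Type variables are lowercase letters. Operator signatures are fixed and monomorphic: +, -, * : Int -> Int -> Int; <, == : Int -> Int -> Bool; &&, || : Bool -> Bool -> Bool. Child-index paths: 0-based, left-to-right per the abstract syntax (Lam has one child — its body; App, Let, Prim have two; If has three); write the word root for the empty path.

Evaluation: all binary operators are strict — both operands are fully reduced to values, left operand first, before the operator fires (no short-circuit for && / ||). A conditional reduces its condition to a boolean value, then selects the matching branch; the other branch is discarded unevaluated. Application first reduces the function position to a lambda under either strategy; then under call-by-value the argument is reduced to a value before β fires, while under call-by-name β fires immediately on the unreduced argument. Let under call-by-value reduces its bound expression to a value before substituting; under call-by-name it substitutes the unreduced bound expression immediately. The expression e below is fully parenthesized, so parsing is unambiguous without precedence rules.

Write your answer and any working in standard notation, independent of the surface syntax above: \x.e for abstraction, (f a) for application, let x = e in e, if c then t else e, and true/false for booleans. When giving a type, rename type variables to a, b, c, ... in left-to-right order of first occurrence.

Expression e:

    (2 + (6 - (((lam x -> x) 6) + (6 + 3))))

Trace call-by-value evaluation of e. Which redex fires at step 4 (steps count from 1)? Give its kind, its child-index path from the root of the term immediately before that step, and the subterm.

Answer: delta at 1 : (6 - 15)

Working:
step 0: (2 + (6 - (((\x.x) 6) + (6 + 3))))
step 1: [beta@1.1.0] (2 + (6 - (6 + (6 + 3))))
step 2: [delta@1.1.1] (2 + (6 - (6 + 9)))
step 3: [delta@1.1] (2 + (6 - 15))
step 4: [delta@1] (2 + -9)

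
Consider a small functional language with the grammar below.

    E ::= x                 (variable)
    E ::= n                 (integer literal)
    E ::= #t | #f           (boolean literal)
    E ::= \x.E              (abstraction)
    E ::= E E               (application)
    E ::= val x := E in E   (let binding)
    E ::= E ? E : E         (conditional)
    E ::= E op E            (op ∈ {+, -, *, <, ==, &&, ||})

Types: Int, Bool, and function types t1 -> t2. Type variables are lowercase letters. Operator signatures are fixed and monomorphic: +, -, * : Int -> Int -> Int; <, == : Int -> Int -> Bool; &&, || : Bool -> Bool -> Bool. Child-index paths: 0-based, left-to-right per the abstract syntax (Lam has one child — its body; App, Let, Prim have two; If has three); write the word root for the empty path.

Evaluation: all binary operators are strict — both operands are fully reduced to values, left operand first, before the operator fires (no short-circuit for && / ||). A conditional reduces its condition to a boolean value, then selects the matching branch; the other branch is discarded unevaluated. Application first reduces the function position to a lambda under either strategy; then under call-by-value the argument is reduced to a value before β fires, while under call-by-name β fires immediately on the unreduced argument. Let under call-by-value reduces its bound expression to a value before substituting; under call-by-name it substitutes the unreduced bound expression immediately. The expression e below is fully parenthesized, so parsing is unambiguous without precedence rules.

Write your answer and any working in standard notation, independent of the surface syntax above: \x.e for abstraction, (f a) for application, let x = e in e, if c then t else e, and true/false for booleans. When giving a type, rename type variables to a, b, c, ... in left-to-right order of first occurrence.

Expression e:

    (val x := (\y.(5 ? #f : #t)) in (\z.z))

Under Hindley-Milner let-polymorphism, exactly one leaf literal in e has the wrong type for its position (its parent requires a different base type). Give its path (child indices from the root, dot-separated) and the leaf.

Derivation:
  unify Int ~ Bool
  FAIL: mismatch Int ~ Bool

Answer: 0.0.0 : 5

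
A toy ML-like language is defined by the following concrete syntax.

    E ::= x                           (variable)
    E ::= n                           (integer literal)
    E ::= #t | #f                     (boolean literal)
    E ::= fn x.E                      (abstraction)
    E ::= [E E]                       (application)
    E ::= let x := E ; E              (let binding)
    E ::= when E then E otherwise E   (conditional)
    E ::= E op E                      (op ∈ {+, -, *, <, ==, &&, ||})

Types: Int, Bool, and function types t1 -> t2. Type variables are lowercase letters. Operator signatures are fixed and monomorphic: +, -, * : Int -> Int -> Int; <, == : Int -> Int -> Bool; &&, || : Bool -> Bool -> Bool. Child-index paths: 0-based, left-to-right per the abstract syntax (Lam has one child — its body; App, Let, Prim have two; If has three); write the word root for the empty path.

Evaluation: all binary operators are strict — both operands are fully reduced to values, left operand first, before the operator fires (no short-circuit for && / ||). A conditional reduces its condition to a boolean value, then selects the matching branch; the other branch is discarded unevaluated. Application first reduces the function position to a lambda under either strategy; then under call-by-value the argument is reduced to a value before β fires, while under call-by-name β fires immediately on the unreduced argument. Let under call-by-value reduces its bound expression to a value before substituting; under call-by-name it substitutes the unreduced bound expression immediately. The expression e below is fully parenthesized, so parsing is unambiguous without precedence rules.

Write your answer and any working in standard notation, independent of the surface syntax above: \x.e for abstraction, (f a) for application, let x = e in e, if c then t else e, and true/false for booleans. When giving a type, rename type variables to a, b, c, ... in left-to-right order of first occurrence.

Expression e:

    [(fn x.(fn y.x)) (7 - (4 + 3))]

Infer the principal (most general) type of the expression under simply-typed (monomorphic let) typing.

Answer: a -> Int

Working:
x : a
\y._ : b -> a
\x._ : a -> b -> a
  unify Int ~ Int
  unify Int ~ Int
  unify Int ~ Int
  unify Int ~ Int
  unify a -> b -> a ~ Int -> c
  unify a ~ Int
  unify b -> Int ~ c
_ _ : b -> Int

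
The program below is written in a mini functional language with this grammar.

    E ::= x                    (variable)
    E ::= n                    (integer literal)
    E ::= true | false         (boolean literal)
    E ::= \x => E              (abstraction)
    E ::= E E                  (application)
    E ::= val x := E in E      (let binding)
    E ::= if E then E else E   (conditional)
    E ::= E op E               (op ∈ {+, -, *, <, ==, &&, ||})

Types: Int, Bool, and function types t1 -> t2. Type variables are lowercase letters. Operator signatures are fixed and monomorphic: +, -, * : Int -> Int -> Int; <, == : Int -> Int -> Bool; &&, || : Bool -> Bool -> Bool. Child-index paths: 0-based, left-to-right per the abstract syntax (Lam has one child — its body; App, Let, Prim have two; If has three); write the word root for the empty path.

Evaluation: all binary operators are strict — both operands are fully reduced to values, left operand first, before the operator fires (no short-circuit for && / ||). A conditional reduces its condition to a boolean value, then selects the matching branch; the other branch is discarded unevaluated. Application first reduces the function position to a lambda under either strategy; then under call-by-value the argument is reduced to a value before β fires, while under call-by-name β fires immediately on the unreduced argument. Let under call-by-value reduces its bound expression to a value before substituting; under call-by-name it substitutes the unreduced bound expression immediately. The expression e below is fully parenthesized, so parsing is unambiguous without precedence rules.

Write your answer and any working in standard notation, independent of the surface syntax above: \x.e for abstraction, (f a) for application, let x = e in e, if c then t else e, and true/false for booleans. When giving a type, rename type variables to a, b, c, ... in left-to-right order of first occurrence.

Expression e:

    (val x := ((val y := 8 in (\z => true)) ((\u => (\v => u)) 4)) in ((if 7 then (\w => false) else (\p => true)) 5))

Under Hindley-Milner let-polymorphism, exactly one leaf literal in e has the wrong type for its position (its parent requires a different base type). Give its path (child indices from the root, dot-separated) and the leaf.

Answer: 1.0.0 : 7

Working:
let y : Int
\z._ : a -> Bool
u : b
\v._ : c -> b
\u._ : b -> c -> b
  unify b -> c -> b ~ Int -> d
  unify b ~ Int
  unify c -> Int ~ d
_ _ : c -> Int
  unify a -> Bool ~ (c -> Int) -> e
  unify a ~ c -> Int
  unify Bool ~ e
_ _ : Bool
let x : Bool
  unify Int ~ Bool
  FAIL: mismatch Int ~ Bool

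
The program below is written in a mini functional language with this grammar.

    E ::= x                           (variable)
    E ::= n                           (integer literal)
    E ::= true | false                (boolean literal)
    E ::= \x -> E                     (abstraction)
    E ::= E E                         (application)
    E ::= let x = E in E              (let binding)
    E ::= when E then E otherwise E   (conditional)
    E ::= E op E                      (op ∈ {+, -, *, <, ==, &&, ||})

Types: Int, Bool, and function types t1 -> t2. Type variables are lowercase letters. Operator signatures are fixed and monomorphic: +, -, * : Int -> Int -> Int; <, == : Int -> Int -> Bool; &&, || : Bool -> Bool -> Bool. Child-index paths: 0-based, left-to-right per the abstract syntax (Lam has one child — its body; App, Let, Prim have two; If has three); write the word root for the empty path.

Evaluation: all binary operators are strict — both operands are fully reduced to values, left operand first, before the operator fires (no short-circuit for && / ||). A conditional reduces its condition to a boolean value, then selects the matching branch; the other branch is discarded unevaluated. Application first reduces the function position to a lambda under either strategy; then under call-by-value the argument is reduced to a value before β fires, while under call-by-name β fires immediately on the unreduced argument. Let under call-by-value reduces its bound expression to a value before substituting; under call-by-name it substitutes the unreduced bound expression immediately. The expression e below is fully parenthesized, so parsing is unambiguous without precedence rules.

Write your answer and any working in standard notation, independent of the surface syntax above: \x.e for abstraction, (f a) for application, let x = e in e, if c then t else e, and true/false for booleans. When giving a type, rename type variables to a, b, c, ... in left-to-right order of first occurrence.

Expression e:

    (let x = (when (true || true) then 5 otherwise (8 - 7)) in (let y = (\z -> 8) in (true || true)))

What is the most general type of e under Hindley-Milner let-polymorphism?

Trace:
  unify Bool ~ Bool
  unify Bool ~ Bool
  unify Bool ~ Bool
  unify Int ~ Int
  unify Int ~ Int
  unify Int ~ Int
let x : Int
\z._ : a -> Int
let y : forall. a -> Int
  unify Bool ~ Bool
  unify Bool ~ Bool

Answer: Bool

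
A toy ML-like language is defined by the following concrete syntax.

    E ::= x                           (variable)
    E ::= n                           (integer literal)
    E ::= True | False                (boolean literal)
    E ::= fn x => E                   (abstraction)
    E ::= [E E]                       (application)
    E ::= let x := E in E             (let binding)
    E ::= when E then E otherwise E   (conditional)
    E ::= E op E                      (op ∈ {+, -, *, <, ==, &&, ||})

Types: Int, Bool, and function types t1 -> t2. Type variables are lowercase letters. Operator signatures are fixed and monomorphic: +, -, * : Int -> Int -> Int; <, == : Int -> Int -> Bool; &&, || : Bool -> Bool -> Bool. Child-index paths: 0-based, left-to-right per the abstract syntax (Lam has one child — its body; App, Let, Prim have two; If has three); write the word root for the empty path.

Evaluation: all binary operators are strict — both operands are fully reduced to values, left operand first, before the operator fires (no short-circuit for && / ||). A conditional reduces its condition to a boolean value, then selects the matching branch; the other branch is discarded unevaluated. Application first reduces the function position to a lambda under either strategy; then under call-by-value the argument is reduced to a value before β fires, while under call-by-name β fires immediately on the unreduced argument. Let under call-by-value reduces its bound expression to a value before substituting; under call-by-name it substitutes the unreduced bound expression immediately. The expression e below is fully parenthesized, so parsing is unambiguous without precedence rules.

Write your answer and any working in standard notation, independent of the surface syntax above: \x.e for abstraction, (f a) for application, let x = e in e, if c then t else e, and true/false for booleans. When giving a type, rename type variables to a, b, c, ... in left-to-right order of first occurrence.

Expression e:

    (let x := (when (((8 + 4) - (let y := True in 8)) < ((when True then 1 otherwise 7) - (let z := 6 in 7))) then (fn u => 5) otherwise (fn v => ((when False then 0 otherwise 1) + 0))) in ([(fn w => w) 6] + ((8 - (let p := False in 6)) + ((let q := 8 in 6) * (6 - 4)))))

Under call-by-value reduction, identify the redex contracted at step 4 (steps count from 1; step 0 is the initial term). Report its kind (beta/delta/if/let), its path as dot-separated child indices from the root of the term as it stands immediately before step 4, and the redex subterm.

Trace:
step 0: (let x = (if (((8 + 4) - (let y = true in 8)) < ((if true then 1 else 7) - (let z = 6 in 7))) then (\u.5) else (\v.((if false then 0 else 1) + 0))) in (((\w.w) 6) + ((8 - (let p = false in 6)) + ((let q = 8 in 6) * (6 - 4)))))
step 1: [delta@0.0.0.0] (let x = (if ((12 - (let y = true in 8)) < ((if true then 1 else 7) - (let z = 6 in 7))) then (\u.5) else (\v.((if false then 0 else 1) + 0))) in (((\w.w) 6) + ((8 - (let p = false in 6)) + ((let q = 8 in 6) * (6 - 4)))))
step 2: [let@0.0.0.1] (let x = (if ((12 - 8) < ((if true then 1 else 7) - (let z = 6 in 7))) then (\u.5) else (\v.((if false then 0 else 1) + 0))) in (((\w.w) 6) + ((8 - (let p = false in 6)) + ((let q = 8 in 6) * (6 - 4)))))
step 3: [delta@0.0.0] (let x = (if (4 < ((if true then 1 else 7) - (let z = 6 in 7))) then (\u.5) else (\v.((if false then 0 else 1) + 0))) in (((\w.w) 6) + ((8 - (let p = false in 6)) + ((let q = 8 in 6) * (6 - 4)))))
step 4: [if@0.0.1.0] (let x = (if (4 < (1 - (let z = 6 in 7))) then (\u.5) else (\v.((if false then 0 else 1) + 0))) in (((\w.w) 6) + ((8 - (let p = false in 6)) + ((let q = 8 in 6) * (6 - 4)))))

Answer: if at 0.0.1.0 : (if true then 1 else 7)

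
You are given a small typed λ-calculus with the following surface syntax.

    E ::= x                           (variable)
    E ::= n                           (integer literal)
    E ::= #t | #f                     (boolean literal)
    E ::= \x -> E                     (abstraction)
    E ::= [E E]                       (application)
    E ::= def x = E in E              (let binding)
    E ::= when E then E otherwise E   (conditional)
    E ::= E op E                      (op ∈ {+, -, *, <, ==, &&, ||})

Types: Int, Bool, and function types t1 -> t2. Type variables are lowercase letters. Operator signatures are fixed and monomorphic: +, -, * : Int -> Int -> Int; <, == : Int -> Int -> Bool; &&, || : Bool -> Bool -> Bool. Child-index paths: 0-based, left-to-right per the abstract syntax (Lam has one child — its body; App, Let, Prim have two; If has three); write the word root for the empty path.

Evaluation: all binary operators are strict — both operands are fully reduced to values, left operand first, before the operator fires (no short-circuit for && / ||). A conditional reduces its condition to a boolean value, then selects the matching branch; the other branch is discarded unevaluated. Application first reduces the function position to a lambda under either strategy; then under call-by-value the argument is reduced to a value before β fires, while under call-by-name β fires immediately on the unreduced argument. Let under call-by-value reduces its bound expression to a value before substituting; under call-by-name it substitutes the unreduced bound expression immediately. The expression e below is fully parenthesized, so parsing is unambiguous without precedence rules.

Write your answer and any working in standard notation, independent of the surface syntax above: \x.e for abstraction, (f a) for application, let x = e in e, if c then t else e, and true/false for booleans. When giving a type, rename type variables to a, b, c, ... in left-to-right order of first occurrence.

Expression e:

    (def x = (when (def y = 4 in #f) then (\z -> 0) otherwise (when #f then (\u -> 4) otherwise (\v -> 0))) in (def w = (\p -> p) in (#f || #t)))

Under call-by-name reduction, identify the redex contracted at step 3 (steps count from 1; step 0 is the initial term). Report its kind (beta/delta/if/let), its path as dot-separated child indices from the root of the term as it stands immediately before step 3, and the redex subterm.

Answer: delta at root : (false || true)

Derivation:
step 0: (let x = (if (let y = 4 in false) then (\z.0) else (if false then (\u.4) else (\v.0))) in (let w = (\p.p) in (false || true)))
step 1: [let@root] (let w = (\p.p) in (false || true))
step 2: [let@root] (false || true)
step 3: [delta@root] true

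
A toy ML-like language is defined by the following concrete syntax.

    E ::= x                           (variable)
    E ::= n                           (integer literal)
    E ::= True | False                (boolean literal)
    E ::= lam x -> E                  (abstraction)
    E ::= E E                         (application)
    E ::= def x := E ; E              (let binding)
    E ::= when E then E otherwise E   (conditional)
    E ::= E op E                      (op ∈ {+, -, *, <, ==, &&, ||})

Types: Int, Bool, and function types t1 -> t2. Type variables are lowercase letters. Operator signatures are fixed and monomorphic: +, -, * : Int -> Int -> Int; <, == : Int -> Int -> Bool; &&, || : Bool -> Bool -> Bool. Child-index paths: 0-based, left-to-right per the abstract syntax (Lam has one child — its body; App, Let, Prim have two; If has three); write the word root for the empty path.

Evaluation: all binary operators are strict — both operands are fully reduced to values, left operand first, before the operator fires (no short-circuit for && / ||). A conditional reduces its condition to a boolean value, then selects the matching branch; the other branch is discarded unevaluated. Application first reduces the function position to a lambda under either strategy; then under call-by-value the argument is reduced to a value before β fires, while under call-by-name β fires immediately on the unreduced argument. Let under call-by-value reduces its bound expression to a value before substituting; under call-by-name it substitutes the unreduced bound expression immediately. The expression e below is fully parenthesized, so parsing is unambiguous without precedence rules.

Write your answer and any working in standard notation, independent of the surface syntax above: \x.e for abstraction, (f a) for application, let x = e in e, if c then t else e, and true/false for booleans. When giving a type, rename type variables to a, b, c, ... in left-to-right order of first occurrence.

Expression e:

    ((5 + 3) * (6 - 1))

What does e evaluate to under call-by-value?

Derivation:
step 0: ((5 + 3) * (6 - 1))
step 1: [delta@0] (8 * (6 - 1))
step 2: [delta@1] (8 * 5)
step 3: [delta@root] 40

Answer: 40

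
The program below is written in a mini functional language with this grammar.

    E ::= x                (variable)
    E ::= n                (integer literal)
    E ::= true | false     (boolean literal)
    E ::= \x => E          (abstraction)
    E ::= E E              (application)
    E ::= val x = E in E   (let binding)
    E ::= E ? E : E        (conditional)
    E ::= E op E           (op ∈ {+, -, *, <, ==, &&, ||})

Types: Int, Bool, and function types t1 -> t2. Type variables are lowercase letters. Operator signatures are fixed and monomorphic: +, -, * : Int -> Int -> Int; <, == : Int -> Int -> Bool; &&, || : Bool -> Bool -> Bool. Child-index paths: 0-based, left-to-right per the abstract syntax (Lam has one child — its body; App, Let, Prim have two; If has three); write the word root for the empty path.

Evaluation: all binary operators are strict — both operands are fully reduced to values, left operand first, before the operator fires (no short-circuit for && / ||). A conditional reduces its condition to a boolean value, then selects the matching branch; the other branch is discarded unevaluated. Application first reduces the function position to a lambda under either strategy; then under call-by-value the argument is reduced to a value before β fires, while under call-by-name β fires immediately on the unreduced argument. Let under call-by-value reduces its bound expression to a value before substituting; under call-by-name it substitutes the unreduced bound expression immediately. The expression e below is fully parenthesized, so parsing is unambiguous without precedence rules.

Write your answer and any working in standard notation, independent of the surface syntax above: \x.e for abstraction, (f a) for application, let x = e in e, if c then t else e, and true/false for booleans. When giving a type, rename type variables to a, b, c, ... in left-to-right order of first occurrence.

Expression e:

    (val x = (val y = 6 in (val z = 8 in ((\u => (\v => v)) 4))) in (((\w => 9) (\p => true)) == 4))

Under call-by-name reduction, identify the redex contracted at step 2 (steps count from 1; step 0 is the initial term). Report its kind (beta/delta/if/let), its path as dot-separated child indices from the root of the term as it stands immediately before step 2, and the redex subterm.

Answer: beta at 0 : ((\w.9) (\p.true))

Working:
step 0: (let x = (let y = 6 in (let z = 8 in ((\u.(\v.v)) 4))) in (((\w.9) (\p.true)) == 4))
step 1: [let@root] (((\w.9) (\p.true)) == 4)
step 2: [beta@0] (9 == 4)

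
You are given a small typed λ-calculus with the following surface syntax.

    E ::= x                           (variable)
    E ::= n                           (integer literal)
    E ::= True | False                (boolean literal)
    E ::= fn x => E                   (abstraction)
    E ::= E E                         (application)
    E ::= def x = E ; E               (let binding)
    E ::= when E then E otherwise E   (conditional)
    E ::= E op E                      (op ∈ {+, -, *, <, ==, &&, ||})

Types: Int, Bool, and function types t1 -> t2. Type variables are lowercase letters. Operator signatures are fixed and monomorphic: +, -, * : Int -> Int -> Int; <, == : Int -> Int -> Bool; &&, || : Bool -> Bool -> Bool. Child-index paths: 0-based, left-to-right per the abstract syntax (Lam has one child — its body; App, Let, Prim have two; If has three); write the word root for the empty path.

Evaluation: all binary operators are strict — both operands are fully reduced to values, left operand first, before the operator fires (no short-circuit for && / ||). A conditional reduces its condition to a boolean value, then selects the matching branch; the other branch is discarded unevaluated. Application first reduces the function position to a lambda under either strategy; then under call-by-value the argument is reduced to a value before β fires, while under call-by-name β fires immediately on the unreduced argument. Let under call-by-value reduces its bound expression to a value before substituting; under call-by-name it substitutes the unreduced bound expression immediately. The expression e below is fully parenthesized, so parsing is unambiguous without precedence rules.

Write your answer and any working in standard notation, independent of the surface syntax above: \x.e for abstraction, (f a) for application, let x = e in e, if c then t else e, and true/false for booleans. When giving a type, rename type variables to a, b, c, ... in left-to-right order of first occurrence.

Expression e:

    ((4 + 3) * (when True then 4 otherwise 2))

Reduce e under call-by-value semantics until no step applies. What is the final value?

Answer: 28

Working:
step 0: ((4 + 3) * (if true then 4 else 2))
step 1: [delta@0] (7 * (if true then 4 else 2))
step 2: [if@1] (7 * 4)
step 3: [delta@root] 28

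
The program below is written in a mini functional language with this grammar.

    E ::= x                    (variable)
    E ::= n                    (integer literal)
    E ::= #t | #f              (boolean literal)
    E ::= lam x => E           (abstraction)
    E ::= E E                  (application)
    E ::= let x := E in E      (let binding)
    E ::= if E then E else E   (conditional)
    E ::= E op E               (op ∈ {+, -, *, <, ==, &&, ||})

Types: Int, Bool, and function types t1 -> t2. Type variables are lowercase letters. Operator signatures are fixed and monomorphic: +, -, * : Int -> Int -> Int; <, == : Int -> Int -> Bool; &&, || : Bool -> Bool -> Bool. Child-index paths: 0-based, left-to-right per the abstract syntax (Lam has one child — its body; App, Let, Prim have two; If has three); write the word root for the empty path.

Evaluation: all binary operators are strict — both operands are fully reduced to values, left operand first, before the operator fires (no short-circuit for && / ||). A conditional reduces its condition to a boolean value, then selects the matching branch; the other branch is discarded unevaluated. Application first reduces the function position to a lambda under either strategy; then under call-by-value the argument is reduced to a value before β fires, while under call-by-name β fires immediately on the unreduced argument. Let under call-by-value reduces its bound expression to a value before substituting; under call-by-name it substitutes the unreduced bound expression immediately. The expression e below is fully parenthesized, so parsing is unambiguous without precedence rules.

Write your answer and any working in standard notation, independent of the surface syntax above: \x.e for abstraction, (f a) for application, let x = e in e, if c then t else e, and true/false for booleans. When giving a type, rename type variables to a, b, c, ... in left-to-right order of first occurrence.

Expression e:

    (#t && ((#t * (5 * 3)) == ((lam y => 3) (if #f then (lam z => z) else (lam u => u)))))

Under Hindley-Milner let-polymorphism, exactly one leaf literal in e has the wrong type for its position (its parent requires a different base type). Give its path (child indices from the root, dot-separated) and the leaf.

Trace:
  unify Bool ~ Bool
  unify Bool ~ Int
  FAIL: mismatch Bool ~ Int

Answer: 1.0.0 : true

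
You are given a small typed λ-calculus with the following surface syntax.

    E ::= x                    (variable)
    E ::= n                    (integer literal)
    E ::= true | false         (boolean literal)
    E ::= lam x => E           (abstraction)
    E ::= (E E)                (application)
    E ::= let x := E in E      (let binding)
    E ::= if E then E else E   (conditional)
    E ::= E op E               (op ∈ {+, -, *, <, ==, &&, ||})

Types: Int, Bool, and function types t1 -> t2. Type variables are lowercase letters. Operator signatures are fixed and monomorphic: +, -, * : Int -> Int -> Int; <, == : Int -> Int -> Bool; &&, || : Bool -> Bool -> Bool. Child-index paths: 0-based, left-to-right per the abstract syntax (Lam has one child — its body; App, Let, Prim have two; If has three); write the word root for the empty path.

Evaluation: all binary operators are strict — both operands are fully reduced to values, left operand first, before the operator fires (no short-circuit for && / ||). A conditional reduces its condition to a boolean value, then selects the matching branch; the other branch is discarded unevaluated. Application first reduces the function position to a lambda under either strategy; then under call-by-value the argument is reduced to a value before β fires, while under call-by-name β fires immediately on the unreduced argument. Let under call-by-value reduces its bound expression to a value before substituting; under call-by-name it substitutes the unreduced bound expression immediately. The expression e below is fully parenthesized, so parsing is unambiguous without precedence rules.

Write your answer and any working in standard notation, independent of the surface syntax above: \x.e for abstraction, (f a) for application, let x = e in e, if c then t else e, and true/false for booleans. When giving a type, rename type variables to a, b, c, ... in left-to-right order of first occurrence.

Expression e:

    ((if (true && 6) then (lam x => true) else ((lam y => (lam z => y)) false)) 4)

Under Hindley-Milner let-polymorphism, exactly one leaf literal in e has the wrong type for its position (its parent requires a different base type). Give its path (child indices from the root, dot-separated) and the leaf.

Trace:
  unify Bool ~ Bool
  unify Int ~ Bool
  FAIL: mismatch Int ~ Bool

Answer: 0.0.1 : 6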